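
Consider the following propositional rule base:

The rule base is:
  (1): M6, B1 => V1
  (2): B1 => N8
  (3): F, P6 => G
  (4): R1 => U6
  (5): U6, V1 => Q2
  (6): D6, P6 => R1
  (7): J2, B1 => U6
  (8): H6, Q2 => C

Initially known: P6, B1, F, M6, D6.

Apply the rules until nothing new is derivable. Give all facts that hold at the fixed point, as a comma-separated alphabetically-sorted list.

Round 1: (1) [M6, B1 => V1]; (2) [B1 => N8]; (3) [F, P6 => G]; (6) [D6, P6 => R1]. Adds V1, N8, G, R1.
Round 2: (4) [R1 => U6]. Adds U6.
Round 3: (5) [U6, V1 => Q2]. Adds Q2.

B1, D6, F, G, M6, N8, P6, Q2, R1, U6, V1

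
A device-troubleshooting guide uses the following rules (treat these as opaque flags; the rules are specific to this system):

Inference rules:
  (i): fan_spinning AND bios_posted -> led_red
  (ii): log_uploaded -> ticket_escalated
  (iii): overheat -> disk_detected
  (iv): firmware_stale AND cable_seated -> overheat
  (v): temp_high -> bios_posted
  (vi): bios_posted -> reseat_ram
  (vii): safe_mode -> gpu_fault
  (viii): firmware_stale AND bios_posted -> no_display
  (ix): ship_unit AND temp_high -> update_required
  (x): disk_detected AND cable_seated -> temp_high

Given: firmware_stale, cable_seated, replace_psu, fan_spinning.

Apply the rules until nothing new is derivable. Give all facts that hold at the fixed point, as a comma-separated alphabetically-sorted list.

Round 1 fires (iv), giving overheat.
Round 2 fires (iii), giving disk_detected.
Round 3 fires (x), giving temp_high.
Round 4 fires (v), giving bios_posted.
Round 5 fires (i), (vi), (viii), giving led_red, reseat_ram, no_display.

bios_posted, cable_seated, disk_detected, fan_spinning, firmware_stale, led_red, no_display, overheat, replace_psu, reseat_ram, temp_high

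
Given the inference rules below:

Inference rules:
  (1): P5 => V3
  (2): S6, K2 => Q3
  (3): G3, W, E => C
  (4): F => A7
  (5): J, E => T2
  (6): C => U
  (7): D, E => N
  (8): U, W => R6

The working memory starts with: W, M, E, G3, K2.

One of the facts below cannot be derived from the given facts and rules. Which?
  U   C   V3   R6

Round 1: (3) [G3, W, E => C]. New: C.
Round 2: (6) [C => U]. New: U.
Round 3: (8) [U, W => R6]. New: R6.
Derived: C (round 1), R6 (round 3), U (round 2). V3 never appears in any round.

V3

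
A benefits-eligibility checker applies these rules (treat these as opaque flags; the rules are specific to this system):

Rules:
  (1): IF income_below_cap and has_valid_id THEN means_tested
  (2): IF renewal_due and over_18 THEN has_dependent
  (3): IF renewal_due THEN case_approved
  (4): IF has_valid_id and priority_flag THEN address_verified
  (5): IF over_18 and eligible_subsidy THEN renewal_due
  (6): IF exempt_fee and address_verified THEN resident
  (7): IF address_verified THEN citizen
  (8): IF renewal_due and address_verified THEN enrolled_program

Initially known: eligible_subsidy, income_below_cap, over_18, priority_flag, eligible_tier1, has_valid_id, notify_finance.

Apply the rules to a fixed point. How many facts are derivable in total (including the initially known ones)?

Round 1: (1) [IF income_below_cap and has_valid_id THEN means_tested]; (4) [IF has_valid_id and priority_flag THEN address_verified]; (5) [IF over_18 and eligible_subsidy THEN renewal_due]. New: means_tested, address_verified, renewal_due.
Round 2: (2) [IF renewal_due and over_18 THEN has_dependent]; (3) [IF renewal_due THEN case_approved]; (7) [IF address_verified THEN citizen]; (8) [IF renewal_due and address_verified THEN enrolled_program]. New: has_dependent, case_approved, citizen, enrolled_program.
Closure: {address_verified, case_approved, citizen, eligible_subsidy, eligible_tier1, enrolled_program, has_dependent, has_valid_id, income_below_cap, means_tested, notify_finance, over_18, priority_flag, renewal_due} — 14 facts.

14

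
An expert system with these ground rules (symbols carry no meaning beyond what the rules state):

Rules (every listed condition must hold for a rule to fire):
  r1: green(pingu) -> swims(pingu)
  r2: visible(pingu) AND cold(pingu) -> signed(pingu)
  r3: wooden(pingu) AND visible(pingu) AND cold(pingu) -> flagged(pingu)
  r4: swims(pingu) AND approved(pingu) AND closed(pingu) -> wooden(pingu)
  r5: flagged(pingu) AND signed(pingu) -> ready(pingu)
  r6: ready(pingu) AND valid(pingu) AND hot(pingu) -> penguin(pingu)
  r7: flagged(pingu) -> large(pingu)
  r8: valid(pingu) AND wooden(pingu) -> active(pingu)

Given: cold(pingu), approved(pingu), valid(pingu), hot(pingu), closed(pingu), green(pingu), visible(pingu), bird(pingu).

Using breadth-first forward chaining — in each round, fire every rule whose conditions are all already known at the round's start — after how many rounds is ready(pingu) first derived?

[1] r1 [green(pingu) -> swims(pingu)]; r2 [visible(pingu) AND cold(pingu) -> signed(pingu)]. ⇒ new: swims(pingu), signed(pingu).
[2] r4 [swims(pingu) AND approved(pingu) AND closed(pingu) -> wooden(pingu)]. ⇒ new: wooden(pingu).
[3] r3 [wooden(pingu) AND visible(pingu) AND cold(pingu) -> flagged(pingu)]; r8 [valid(pingu) AND wooden(pingu) -> active(pingu)]. ⇒ new: flagged(pingu), active(pingu).
[4] r5 [flagged(pingu) AND signed(pingu) -> ready(pingu)]; r7 [flagged(pingu) -> large(pingu)]. ⇒ new: ready(pingu), large(pingu).
ready(pingu) first appears in round 4.

4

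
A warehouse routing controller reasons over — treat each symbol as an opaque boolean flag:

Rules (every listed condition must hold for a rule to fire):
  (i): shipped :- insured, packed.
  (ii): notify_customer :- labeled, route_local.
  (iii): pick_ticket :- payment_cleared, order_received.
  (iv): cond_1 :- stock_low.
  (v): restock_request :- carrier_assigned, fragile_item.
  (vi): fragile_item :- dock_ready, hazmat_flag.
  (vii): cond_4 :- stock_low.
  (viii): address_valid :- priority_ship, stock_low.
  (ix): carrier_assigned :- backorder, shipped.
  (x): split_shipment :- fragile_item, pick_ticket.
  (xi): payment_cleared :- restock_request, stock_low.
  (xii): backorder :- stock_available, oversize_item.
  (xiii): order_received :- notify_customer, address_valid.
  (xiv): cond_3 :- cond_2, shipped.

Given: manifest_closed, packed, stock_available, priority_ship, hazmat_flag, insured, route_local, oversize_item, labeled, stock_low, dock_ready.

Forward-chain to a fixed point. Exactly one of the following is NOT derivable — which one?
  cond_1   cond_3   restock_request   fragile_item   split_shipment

cond_3

Round 1: (i) [shipped :- insured, packed.]; (ii) [notify_customer :- labeled, route_local.]; (iv) [cond_1 :- stock_low.]; (vi) [fragile_item :- dock_ready, hazmat_flag.]; (vii) [cond_4 :- stock_low.]; (viii) [address_valid :- priority_ship, stock_low.]; (xii) [backorder :- stock_available, oversize_item.]. Adds shipped, notify_customer, cond_1, fragile_item, cond_4, address_valid, backorder.
Round 2: (ix) [carrier_assigned :- backorder, shipped.]; (xiii) [order_received :- notify_customer, address_valid.]. Adds carrier_assigned, order_received.
Round 3: (v) [restock_request :- carrier_assigned, fragile_item.]. Adds restock_request.
Round 4: (xi) [payment_cleared :- restock_request, stock_low.]. Adds payment_cleared.
Round 5: (iii) [pick_ticket :- payment_cleared, order_received.]. Adds pick_ticket.
Round 6: (x) [split_shipment :- fragile_item, pick_ticket.]. Adds split_shipment.
Derived: split_shipment (round 6), fragile_item (round 1), cond_1 (round 1), restock_request (round 3). cond_3 never appears in any round.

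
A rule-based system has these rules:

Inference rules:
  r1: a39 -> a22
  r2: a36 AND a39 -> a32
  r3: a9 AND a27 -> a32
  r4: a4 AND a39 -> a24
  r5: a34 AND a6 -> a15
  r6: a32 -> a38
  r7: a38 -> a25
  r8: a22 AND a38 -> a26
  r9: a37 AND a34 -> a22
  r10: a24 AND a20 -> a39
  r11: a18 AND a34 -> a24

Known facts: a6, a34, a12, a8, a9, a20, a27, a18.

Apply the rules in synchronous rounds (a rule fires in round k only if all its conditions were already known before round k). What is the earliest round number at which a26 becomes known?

Round 1 fires r3, r5, r11, giving a32, a15, a24.
Round 2 fires r6, r10, giving a38, a39.
Round 3 fires r1, r7, giving a22, a25.
Round 4 fires r8, giving a26.
a26 first appears in round 4.

4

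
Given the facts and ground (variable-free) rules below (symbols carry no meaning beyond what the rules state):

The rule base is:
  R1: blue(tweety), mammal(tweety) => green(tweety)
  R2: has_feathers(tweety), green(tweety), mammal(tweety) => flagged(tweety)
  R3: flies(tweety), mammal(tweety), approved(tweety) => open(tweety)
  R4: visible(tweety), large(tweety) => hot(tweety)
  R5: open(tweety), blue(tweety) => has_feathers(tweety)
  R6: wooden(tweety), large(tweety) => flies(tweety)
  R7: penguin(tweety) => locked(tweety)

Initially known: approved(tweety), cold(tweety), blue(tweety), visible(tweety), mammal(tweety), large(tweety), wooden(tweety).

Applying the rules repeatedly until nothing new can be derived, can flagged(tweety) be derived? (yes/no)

yes

[1] R1 [blue(tweety), mammal(tweety) => green(tweety)]; R4 [visible(tweety), large(tweety) => hot(tweety)]; R6 [wooden(tweety), large(tweety) => flies(tweety)]. ⇒ new: green(tweety), hot(tweety), flies(tweety).
[2] R3 [flies(tweety), mammal(tweety), approved(tweety) => open(tweety)]. ⇒ new: open(tweety).
[3] R5 [open(tweety), blue(tweety) => has_feathers(tweety)]. ⇒ new: has_feathers(tweety).
[4] R2 [has_feathers(tweety), green(tweety), mammal(tweety) => flagged(tweety)]. ⇒ new: flagged(tweety).
flagged(tweety) appears in round 4, so it is derivable.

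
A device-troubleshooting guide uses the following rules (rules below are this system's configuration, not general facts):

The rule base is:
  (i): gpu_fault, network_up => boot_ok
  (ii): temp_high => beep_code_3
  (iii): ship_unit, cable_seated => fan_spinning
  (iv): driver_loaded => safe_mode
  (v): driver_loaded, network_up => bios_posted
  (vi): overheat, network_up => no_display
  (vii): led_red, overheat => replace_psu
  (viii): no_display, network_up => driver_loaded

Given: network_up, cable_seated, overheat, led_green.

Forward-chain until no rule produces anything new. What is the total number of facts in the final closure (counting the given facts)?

8

Round 1 — (vi), derive no_display.
Round 2 — (viii), derive driver_loaded.
Round 3 — (iv), (v), derive safe_mode, bios_posted.
Closure: {bios_posted, cable_seated, driver_loaded, led_green, network_up, no_display, overheat, safe_mode} — 8 facts.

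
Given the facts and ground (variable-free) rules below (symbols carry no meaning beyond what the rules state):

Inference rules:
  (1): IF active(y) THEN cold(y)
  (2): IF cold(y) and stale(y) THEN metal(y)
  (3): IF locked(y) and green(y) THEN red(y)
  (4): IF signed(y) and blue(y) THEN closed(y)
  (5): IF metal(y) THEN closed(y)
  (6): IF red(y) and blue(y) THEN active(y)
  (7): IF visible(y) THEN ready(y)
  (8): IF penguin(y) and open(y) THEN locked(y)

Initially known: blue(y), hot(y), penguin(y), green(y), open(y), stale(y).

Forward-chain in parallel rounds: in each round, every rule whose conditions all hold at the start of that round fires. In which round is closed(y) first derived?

6

Round 1: (8) [IF penguin(y) and open(y) THEN locked(y)]. New: locked(y).
Round 2: (3) [IF locked(y) and green(y) THEN red(y)]. New: red(y).
Round 3: (6) [IF red(y) and blue(y) THEN active(y)]. New: active(y).
Round 4: (1) [IF active(y) THEN cold(y)]. New: cold(y).
Round 5: (2) [IF cold(y) and stale(y) THEN metal(y)]. New: metal(y).
Round 6: (5) [IF metal(y) THEN closed(y)]. New: closed(y).
closed(y) first appears in round 6.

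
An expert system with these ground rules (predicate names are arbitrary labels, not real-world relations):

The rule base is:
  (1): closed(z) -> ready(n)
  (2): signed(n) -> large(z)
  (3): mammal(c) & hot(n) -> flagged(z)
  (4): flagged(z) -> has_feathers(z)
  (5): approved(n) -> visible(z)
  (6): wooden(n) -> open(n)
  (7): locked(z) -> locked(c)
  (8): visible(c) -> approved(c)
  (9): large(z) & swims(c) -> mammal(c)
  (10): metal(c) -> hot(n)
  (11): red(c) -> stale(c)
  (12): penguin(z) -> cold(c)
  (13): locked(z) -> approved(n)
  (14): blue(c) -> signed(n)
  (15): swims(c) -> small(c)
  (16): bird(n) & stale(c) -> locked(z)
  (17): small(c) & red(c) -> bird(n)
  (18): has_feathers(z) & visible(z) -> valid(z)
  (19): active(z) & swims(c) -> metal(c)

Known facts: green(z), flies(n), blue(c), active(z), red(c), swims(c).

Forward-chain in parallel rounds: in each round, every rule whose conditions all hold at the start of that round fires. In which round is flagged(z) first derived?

Round 1 fires (11), (14), (15), (19), giving stale(c), signed(n), small(c), metal(c).
Round 2 fires (2), (10), (17), giving large(z), hot(n), bird(n).
Round 3 fires (9), (16), giving mammal(c), locked(z).
Round 4 fires (3), (7), (13), giving flagged(z), locked(c), approved(n).
flagged(z) first appears in round 4.

4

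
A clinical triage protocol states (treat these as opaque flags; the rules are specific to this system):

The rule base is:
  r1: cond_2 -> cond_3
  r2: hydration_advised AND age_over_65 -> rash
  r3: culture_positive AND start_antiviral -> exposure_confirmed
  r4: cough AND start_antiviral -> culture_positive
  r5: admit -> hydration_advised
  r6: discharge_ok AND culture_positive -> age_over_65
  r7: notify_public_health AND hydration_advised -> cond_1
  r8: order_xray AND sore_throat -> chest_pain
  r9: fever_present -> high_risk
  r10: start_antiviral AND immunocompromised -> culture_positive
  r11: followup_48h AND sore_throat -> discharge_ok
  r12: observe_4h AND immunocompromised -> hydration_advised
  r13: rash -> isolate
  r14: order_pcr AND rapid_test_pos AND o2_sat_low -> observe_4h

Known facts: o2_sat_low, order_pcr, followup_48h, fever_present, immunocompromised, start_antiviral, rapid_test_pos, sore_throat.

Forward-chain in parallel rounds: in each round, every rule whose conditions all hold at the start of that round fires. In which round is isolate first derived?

[1] r9 [fever_present -> high_risk]; r10 [start_antiviral AND immunocompromised -> culture_positive]; r11 [followup_48h AND sore_throat -> discharge_ok]; r14 [order_pcr AND rapid_test_pos AND o2_sat_low -> observe_4h]. ⇒ new: high_risk, culture_positive, discharge_ok, observe_4h.
[2] r3 [culture_positive AND start_antiviral -> exposure_confirmed]; r6 [discharge_ok AND culture_positive -> age_over_65]; r12 [observe_4h AND immunocompromised -> hydration_advised]. ⇒ new: exposure_confirmed, age_over_65, hydration_advised.
[3] r2 [hydration_advised AND age_over_65 -> rash]. ⇒ new: rash.
[4] r13 [rash -> isolate]. ⇒ new: isolate.
isolate first appears in round 4.

4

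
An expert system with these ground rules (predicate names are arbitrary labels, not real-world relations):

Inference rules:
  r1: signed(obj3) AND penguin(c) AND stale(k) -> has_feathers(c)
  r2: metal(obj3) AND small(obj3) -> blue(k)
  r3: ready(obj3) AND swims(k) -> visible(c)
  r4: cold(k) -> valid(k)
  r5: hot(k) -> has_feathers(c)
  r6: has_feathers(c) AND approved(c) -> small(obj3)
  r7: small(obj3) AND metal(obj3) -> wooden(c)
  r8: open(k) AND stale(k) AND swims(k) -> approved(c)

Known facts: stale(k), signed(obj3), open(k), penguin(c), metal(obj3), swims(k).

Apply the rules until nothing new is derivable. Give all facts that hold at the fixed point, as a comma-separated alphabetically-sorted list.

approved(c), blue(k), has_feathers(c), metal(obj3), open(k), penguin(c), signed(obj3), small(obj3), stale(k), swims(k), wooden(c)

Round 1 — r1, r8, derive has_feathers(c), approved(c).
Round 2 — r6, derive small(obj3).
Round 3 — r2, r7, derive blue(k), wooden(c).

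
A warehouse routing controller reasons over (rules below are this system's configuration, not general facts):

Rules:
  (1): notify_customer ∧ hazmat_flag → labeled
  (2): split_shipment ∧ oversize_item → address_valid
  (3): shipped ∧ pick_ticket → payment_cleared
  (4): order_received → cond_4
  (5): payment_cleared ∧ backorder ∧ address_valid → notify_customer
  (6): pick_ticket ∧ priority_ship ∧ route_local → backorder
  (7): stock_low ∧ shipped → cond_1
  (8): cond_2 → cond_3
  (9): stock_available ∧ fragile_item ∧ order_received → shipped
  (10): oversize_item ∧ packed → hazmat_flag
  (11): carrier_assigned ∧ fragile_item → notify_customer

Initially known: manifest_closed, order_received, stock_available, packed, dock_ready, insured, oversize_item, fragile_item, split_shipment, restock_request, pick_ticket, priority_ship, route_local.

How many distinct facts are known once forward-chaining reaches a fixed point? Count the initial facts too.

21

Round 1: (2) [split_shipment ∧ oversize_item → address_valid]; (4) [order_received → cond_4]; (6) [pick_ticket ∧ priority_ship ∧ route_local → backorder]; (9) [stock_available ∧ fragile_item ∧ order_received → shipped]; (10) [oversize_item ∧ packed → hazmat_flag]. Adds address_valid, cond_4, backorder, shipped, hazmat_flag.
Round 2: (3) [shipped ∧ pick_ticket → payment_cleared]. Adds payment_cleared.
Round 3: (5) [payment_cleared ∧ backorder ∧ address_valid → notify_customer]. Adds notify_customer.
Round 4: (1) [notify_customer ∧ hazmat_flag → labeled]. Adds labeled.
Closure: {address_valid, backorder, cond_4, dock_ready, fragile_item, hazmat_flag, insured, labeled, manifest_closed, notify_customer, order_received, oversize_item, packed, payment_cleared, pick_ticket, priority_ship, restock_request, route_local, shipped, split_shipment, stock_available} — 21 facts.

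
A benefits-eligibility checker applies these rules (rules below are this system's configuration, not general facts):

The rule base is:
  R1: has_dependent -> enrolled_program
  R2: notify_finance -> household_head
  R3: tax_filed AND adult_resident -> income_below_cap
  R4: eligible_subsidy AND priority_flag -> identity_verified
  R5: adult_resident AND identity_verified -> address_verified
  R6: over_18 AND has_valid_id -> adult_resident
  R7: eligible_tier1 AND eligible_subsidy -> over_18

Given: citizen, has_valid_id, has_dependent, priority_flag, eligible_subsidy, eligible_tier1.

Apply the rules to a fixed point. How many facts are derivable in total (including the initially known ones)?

[1] R1 [has_dependent -> enrolled_program]; R4 [eligible_subsidy AND priority_flag -> identity_verified]; R7 [eligible_tier1 AND eligible_subsidy -> over_18]. ⇒ new: enrolled_program, identity_verified, over_18.
[2] R6 [over_18 AND has_valid_id -> adult_resident]. ⇒ new: adult_resident.
[3] R5 [adult_resident AND identity_verified -> address_verified]. ⇒ new: address_verified.
Closure: {address_verified, adult_resident, citizen, eligible_subsidy, eligible_tier1, enrolled_program, has_dependent, has_valid_id, identity_verified, over_18, priority_flag} — 11 facts.

11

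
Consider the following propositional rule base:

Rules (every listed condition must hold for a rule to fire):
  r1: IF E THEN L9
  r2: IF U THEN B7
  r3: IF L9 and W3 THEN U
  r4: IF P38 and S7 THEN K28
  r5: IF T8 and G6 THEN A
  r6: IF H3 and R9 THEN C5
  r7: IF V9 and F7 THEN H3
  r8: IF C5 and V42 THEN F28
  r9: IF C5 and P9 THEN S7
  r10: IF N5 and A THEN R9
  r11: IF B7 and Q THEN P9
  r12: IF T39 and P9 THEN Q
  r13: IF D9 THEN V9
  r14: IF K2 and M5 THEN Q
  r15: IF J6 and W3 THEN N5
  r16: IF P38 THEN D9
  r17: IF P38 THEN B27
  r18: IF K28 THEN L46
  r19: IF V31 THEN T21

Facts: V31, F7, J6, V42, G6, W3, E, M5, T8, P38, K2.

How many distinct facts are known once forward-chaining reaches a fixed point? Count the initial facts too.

[1] r1 [IF E THEN L9]; r5 [IF T8 and G6 THEN A]; r14 [IF K2 and M5 THEN Q]; r15 [IF J6 and W3 THEN N5]; r16 [IF P38 THEN D9]; r17 [IF P38 THEN B27]; r19 [IF V31 THEN T21]. ⇒ new: L9, A, Q, N5, D9, B27, T21.
[2] r3 [IF L9 and W3 THEN U]; r10 [IF N5 and A THEN R9]; r13 [IF D9 THEN V9]. ⇒ new: U, R9, V9.
[3] r2 [IF U THEN B7]; r7 [IF V9 and F7 THEN H3]. ⇒ new: B7, H3.
[4] r6 [IF H3 and R9 THEN C5]; r11 [IF B7 and Q THEN P9]. ⇒ new: C5, P9.
[5] r8 [IF C5 and V42 THEN F28]; r9 [IF C5 and P9 THEN S7]. ⇒ new: F28, S7.
[6] r4 [IF P38 and S7 THEN K28]. ⇒ new: K28.
[7] r18 [IF K28 THEN L46]. ⇒ new: L46.
Closure: {A, B27, B7, C5, D9, E, F28, F7, G6, H3, J6, K2, K28, L46, L9, M5, N5, P38, P9, Q, R9, S7, T21, T8, U, V31, V42, V9, W3} — 29 facts.

29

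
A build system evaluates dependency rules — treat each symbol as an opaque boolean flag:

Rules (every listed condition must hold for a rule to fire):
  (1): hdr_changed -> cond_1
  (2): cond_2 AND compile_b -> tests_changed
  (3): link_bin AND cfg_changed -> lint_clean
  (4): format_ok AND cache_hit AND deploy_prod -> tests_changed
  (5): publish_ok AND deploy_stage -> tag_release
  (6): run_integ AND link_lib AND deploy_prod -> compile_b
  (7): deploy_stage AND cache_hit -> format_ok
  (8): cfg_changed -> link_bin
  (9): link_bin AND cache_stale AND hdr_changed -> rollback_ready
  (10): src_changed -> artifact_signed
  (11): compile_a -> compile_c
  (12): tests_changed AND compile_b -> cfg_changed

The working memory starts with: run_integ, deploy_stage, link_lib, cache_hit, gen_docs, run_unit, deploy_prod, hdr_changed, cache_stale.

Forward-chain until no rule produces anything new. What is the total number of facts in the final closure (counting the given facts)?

17

Round 1 — (1), (6), (7), derive cond_1, compile_b, format_ok.
Round 2 — (4), derive tests_changed.
Round 3 — (12), derive cfg_changed.
Round 4 — (8), derive link_bin.
Round 5 — (3), (9), derive lint_clean, rollback_ready.
Closure: {cache_hit, cache_stale, cfg_changed, compile_b, cond_1, deploy_prod, deploy_stage, format_ok, gen_docs, hdr_changed, link_bin, link_lib, lint_clean, rollback_ready, run_integ, run_unit, tests_changed} — 17 facts.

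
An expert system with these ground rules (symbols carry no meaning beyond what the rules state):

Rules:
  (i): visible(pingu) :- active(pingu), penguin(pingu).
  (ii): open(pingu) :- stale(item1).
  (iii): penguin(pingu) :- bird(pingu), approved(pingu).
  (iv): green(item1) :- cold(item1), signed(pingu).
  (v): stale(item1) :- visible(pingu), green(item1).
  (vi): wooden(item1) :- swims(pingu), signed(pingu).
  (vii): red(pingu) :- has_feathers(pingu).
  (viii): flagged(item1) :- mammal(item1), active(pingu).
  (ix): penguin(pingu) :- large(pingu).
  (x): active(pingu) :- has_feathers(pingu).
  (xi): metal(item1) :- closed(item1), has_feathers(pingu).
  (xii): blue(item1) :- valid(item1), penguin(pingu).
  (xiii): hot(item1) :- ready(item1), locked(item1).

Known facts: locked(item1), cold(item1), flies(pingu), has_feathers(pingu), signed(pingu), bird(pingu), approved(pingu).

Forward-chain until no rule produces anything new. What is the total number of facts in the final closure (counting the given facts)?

14

Round 1: (iii) [penguin(pingu) :- bird(pingu), approved(pingu).]; (iv) [green(item1) :- cold(item1), signed(pingu).]; (vii) [red(pingu) :- has_feathers(pingu).]; (x) [active(pingu) :- has_feathers(pingu).]. New: penguin(pingu), green(item1), red(pingu), active(pingu).
Round 2: (i) [visible(pingu) :- active(pingu), penguin(pingu).]. New: visible(pingu).
Round 3: (v) [stale(item1) :- visible(pingu), green(item1).]. New: stale(item1).
Round 4: (ii) [open(pingu) :- stale(item1).]. New: open(pingu).
Closure: {active(pingu), approved(pingu), bird(pingu), cold(item1), flies(pingu), green(item1), has_feathers(pingu), locked(item1), open(pingu), penguin(pingu), red(pingu), signed(pingu), stale(item1), visible(pingu)} — 14 facts.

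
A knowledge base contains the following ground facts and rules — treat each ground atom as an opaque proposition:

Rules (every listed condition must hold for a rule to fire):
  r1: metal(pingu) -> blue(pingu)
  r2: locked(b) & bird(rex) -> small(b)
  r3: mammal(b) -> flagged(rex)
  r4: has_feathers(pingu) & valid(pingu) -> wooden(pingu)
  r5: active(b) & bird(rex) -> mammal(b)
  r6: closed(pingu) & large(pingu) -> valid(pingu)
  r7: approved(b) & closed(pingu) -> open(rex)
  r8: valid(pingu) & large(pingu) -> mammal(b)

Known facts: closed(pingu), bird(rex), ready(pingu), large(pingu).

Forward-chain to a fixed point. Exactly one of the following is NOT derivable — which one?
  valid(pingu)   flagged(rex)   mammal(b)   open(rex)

open(rex)

Round 1 fires r6, giving valid(pingu).
Round 2 fires r8, giving mammal(b).
Round 3 fires r3, giving flagged(rex).
Derived: mammal(b) (round 2), flagged(rex) (round 3), valid(pingu) (round 1). open(rex) never appears in any round.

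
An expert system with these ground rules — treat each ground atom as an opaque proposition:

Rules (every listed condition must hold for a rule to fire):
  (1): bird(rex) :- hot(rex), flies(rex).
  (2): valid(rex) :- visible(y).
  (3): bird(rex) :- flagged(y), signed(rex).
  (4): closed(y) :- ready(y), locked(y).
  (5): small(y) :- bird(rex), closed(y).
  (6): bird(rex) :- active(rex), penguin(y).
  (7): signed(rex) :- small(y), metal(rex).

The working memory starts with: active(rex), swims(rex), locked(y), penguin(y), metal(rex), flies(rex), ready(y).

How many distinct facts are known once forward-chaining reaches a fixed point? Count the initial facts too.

11

Round 1 fires (4), (6), giving closed(y), bird(rex).
Round 2 fires (5), giving small(y).
Round 3 fires (7), giving signed(rex).
Closure: {active(rex), bird(rex), closed(y), flies(rex), locked(y), metal(rex), penguin(y), ready(y), signed(rex), small(y), swims(rex)} — 11 facts.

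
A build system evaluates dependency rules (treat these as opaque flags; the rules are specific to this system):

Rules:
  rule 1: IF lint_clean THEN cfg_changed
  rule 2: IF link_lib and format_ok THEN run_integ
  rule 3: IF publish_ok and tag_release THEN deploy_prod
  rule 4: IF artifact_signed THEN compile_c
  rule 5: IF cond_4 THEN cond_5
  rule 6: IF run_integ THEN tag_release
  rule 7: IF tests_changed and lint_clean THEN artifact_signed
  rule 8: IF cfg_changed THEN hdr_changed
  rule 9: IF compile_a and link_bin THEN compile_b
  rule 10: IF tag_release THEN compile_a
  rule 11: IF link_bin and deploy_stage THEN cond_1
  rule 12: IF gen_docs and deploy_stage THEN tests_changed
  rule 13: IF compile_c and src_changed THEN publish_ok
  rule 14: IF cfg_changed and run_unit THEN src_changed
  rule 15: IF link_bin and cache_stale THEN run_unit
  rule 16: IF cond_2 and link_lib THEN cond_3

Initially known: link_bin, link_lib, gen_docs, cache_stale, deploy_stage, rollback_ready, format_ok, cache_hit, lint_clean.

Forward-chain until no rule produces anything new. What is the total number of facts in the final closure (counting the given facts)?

23

Round 1: rule 1 [IF lint_clean THEN cfg_changed]; rule 2 [IF link_lib and format_ok THEN run_integ]; rule 11 [IF link_bin and deploy_stage THEN cond_1]; rule 12 [IF gen_docs and deploy_stage THEN tests_changed]; rule 15 [IF link_bin and cache_stale THEN run_unit]. Adds cfg_changed, run_integ, cond_1, tests_changed, run_unit.
Round 2: rule 6 [IF run_integ THEN tag_release]; rule 7 [IF tests_changed and lint_clean THEN artifact_signed]; rule 8 [IF cfg_changed THEN hdr_changed]; rule 14 [IF cfg_changed and run_unit THEN src_changed]. Adds tag_release, artifact_signed, hdr_changed, src_changed.
Round 3: rule 4 [IF artifact_signed THEN compile_c]; rule 10 [IF tag_release THEN compile_a]. Adds compile_c, compile_a.
Round 4: rule 9 [IF compile_a and link_bin THEN compile_b]; rule 13 [IF compile_c and src_changed THEN publish_ok]. Adds compile_b, publish_ok.
Round 5: rule 3 [IF publish_ok and tag_release THEN deploy_prod]. Adds deploy_prod.
Closure: {artifact_signed, cache_hit, cache_stale, cfg_changed, compile_a, compile_b, compile_c, cond_1, deploy_prod, deploy_stage, format_ok, gen_docs, hdr_changed, link_bin, link_lib, lint_clean, publish_ok, rollback_ready, run_integ, run_unit, src_changed, tag_release, tests_changed} — 23 facts.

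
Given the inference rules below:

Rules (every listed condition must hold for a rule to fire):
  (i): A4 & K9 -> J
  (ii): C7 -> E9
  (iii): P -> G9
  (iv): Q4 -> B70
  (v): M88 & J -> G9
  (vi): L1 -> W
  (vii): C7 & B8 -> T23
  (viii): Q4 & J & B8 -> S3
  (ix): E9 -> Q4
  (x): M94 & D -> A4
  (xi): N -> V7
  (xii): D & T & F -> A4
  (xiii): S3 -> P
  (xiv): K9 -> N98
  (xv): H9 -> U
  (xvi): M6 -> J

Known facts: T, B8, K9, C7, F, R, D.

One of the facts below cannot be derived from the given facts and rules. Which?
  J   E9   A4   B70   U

U

[1] (ii) [C7 -> E9]; (vii) [C7 & B8 -> T23]; (xii) [D & T & F -> A4]; (xiv) [K9 -> N98]. ⇒ new: E9, T23, A4, N98.
[2] (i) [A4 & K9 -> J]; (ix) [E9 -> Q4]. ⇒ new: J, Q4.
[3] (iv) [Q4 -> B70]; (viii) [Q4 & J & B8 -> S3]. ⇒ new: B70, S3.
[4] (xiii) [S3 -> P]. ⇒ new: P.
[5] (iii) [P -> G9]. ⇒ new: G9.
Derived: A4 (round 1), E9 (round 1), J (round 2), B70 (round 3). U never appears in any round.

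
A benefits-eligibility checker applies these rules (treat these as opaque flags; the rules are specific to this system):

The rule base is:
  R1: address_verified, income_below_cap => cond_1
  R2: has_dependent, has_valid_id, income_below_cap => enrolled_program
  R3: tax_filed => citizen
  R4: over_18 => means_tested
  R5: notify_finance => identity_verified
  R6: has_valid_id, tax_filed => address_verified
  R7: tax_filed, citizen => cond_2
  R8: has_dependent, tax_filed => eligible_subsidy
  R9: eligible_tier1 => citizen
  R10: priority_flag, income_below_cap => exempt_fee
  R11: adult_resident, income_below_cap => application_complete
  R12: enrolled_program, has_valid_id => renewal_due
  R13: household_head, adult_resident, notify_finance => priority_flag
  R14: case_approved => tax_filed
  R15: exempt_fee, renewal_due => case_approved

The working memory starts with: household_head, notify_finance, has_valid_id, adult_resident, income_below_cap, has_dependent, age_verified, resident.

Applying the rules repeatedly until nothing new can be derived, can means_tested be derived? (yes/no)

no

Round 1: R2 [has_dependent, has_valid_id, income_below_cap => enrolled_program]; R5 [notify_finance => identity_verified]; R11 [adult_resident, income_below_cap => application_complete]; R13 [household_head, adult_resident, notify_finance => priority_flag]. Adds enrolled_program, identity_verified, application_complete, priority_flag.
Round 2: R10 [priority_flag, income_below_cap => exempt_fee]; R12 [enrolled_program, has_valid_id => renewal_due]. Adds exempt_fee, renewal_due.
Round 3: R15 [exempt_fee, renewal_due => case_approved]. Adds case_approved.
Round 4: R14 [case_approved => tax_filed]. Adds tax_filed.
Round 5: R3 [tax_filed => citizen]; R6 [has_valid_id, tax_filed => address_verified]; R8 [has_dependent, tax_filed => eligible_subsidy]. Adds citizen, address_verified, eligible_subsidy.
Round 6: R1 [address_verified, income_below_cap => cond_1]; R7 [tax_filed, citizen => cond_2]. Adds cond_1, cond_2.
Fixed point reached. means_tested is concluded only by R4; R4 needs over_18 (never derived).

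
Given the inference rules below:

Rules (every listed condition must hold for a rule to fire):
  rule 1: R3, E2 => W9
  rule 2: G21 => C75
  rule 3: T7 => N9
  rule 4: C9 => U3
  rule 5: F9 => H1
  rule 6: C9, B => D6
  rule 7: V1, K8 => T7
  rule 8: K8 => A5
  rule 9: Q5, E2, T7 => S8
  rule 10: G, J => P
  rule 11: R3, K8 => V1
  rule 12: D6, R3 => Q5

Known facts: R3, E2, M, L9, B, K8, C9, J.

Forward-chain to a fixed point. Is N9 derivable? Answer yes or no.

[1] rule 1 [R3, E2 => W9]; rule 4 [C9 => U3]; rule 6 [C9, B => D6]; rule 8 [K8 => A5]; rule 11 [R3, K8 => V1]. ⇒ new: W9, U3, D6, A5, V1.
[2] rule 7 [V1, K8 => T7]; rule 12 [D6, R3 => Q5]. ⇒ new: T7, Q5.
[3] rule 3 [T7 => N9]; rule 9 [Q5, E2, T7 => S8]. ⇒ new: N9, S8.
N9 appears in round 3, so it is derivable.

yes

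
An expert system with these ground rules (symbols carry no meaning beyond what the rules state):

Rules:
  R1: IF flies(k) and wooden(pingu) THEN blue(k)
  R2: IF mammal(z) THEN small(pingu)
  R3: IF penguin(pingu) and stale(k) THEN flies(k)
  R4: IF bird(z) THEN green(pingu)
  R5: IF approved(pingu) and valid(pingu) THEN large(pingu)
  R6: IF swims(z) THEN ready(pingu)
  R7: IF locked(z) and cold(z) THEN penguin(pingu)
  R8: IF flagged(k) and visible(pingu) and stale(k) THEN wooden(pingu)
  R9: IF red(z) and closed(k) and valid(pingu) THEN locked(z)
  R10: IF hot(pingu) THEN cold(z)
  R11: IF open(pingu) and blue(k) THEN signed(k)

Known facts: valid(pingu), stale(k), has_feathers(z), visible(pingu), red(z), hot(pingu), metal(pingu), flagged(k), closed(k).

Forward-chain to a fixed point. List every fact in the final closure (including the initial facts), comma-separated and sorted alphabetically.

blue(k), closed(k), cold(z), flagged(k), flies(k), has_feathers(z), hot(pingu), locked(z), metal(pingu), penguin(pingu), red(z), stale(k), valid(pingu), visible(pingu), wooden(pingu)

[1] R8 [IF flagged(k) and visible(pingu) and stale(k) THEN wooden(pingu)]; R9 [IF red(z) and closed(k) and valid(pingu) THEN locked(z)]; R10 [IF hot(pingu) THEN cold(z)]. ⇒ new: wooden(pingu), locked(z), cold(z).
[2] R7 [IF locked(z) and cold(z) THEN penguin(pingu)]. ⇒ new: penguin(pingu).
[3] R3 [IF penguin(pingu) and stale(k) THEN flies(k)]. ⇒ new: flies(k).
[4] R1 [IF flies(k) and wooden(pingu) THEN blue(k)]. ⇒ new: blue(k).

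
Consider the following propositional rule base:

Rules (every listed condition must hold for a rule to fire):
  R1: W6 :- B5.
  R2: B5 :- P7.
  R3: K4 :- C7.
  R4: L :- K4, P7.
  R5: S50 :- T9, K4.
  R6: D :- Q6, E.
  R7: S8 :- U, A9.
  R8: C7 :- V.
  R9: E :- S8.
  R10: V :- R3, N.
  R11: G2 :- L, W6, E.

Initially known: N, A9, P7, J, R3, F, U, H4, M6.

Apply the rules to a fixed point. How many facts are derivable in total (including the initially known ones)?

Round 1: R2 [B5 :- P7.]; R7 [S8 :- U, A9.]; R10 [V :- R3, N.]. New: B5, S8, V.
Round 2: R1 [W6 :- B5.]; R8 [C7 :- V.]; R9 [E :- S8.]. New: W6, C7, E.
Round 3: R3 [K4 :- C7.]. New: K4.
Round 4: R4 [L :- K4, P7.]. New: L.
Round 5: R11 [G2 :- L, W6, E.]. New: G2.
Closure: {A9, B5, C7, E, F, G2, H4, J, K4, L, M6, N, P7, R3, S8, U, V, W6} — 18 facts.

18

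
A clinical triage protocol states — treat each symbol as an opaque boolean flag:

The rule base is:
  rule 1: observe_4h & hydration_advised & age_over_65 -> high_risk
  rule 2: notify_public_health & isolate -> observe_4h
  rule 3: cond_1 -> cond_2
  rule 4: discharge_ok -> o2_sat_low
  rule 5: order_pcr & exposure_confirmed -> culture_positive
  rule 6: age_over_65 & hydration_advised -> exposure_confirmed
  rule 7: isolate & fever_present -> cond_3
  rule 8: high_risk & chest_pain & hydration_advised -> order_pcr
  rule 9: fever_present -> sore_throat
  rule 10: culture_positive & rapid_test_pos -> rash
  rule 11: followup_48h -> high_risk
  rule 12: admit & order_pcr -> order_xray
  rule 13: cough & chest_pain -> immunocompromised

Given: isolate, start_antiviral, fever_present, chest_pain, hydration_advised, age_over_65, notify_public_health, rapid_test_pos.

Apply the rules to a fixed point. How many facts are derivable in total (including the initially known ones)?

16

Round 1: rule 2 [notify_public_health & isolate -> observe_4h]; rule 6 [age_over_65 & hydration_advised -> exposure_confirmed]; rule 7 [isolate & fever_present -> cond_3]; rule 9 [fever_present -> sore_throat]. Adds observe_4h, exposure_confirmed, cond_3, sore_throat.
Round 2: rule 1 [observe_4h & hydration_advised & age_over_65 -> high_risk]. Adds high_risk.
Round 3: rule 8 [high_risk & chest_pain & hydration_advised -> order_pcr]. Adds order_pcr.
Round 4: rule 5 [order_pcr & exposure_confirmed -> culture_positive]. Adds culture_positive.
Round 5: rule 10 [culture_positive & rapid_test_pos -> rash]. Adds rash.
Closure: {age_over_65, chest_pain, cond_3, culture_positive, exposure_confirmed, fever_present, high_risk, hydration_advised, isolate, notify_public_health, observe_4h, order_pcr, rapid_test_pos, rash, sore_throat, start_antiviral} — 16 facts.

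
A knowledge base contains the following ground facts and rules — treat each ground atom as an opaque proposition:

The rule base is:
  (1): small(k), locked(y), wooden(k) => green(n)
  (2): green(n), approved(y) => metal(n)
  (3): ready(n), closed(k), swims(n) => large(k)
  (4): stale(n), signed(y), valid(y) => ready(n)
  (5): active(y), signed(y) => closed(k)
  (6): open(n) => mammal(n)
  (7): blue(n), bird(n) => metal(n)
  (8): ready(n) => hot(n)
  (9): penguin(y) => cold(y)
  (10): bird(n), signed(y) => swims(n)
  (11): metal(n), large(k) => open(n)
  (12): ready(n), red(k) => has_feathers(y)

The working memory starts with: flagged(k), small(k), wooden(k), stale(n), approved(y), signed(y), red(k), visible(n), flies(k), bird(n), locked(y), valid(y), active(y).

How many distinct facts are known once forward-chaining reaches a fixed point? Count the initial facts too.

Round 1 — (1), (4), (5), (10), derive green(n), ready(n), closed(k), swims(n).
Round 2 — (2), (3), (8), (12), derive metal(n), large(k), hot(n), has_feathers(y).
Round 3 — (11), derive open(n).
Round 4 — (6), derive mammal(n).
Closure: {active(y), approved(y), bird(n), closed(k), flagged(k), flies(k), green(n), has_feathers(y), hot(n), large(k), locked(y), mammal(n), metal(n), open(n), ready(n), red(k), signed(y), small(k), stale(n), swims(n), valid(y), visible(n), wooden(k)} — 23 facts.

23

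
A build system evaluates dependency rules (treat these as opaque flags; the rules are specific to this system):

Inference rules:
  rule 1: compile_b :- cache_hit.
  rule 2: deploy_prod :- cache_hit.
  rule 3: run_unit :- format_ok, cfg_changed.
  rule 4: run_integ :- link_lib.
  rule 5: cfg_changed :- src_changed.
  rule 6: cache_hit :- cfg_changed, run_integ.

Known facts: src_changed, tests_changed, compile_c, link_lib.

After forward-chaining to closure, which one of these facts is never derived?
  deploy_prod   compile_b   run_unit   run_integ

run_unit

[1] rule 4 [run_integ :- link_lib.]; rule 5 [cfg_changed :- src_changed.]. ⇒ new: run_integ, cfg_changed.
[2] rule 6 [cache_hit :- cfg_changed, run_integ.]. ⇒ new: cache_hit.
[3] rule 1 [compile_b :- cache_hit.]; rule 2 [deploy_prod :- cache_hit.]. ⇒ new: compile_b, deploy_prod.
Derived: run_integ (round 1), deploy_prod (round 3), compile_b (round 3). run_unit never appears in any round.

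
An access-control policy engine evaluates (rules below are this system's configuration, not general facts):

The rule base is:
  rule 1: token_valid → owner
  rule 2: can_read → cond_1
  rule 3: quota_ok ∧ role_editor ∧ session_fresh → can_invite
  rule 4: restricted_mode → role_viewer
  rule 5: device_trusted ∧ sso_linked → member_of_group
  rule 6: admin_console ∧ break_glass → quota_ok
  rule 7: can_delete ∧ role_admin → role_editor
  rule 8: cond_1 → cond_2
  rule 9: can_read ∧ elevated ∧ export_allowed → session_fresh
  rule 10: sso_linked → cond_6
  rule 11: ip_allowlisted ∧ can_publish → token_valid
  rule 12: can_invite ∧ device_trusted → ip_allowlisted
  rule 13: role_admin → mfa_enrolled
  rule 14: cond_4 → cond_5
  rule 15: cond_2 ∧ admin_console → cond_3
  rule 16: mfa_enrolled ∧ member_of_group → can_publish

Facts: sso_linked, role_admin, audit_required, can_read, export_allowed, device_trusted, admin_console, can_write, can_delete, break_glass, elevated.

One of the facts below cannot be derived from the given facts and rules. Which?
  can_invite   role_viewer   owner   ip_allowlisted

Round 1 — rule 2, rule 5, rule 6, rule 7, rule 9, rule 10, rule 13, derive cond_1, member_of_group, quota_ok, role_editor, session_fresh, cond_6, mfa_enrolled.
Round 2 — rule 3, rule 8, rule 16, derive can_invite, cond_2, can_publish.
Round 3 — rule 12, rule 15, derive ip_allowlisted, cond_3.
Round 4 — rule 11, derive token_valid.
Round 5 — rule 1, derive owner.
Derived: ip_allowlisted (round 3), can_invite (round 2), owner (round 5). role_viewer never appears in any round.

role_viewer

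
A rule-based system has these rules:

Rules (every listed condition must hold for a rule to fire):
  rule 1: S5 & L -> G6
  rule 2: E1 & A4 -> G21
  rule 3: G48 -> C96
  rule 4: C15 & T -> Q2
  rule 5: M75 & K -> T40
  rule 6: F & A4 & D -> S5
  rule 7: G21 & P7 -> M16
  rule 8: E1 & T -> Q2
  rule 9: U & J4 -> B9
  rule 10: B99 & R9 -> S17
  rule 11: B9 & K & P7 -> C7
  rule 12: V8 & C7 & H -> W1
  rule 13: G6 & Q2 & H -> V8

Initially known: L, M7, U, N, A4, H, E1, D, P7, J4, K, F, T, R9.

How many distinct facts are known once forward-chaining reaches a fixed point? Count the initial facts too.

Round 1: rule 2 [E1 & A4 -> G21]; rule 6 [F & A4 & D -> S5]; rule 8 [E1 & T -> Q2]; rule 9 [U & J4 -> B9]. Adds G21, S5, Q2, B9.
Round 2: rule 1 [S5 & L -> G6]; rule 7 [G21 & P7 -> M16]; rule 11 [B9 & K & P7 -> C7]. Adds G6, M16, C7.
Round 3: rule 13 [G6 & Q2 & H -> V8]. Adds V8.
Round 4: rule 12 [V8 & C7 & H -> W1]. Adds W1.
Closure: {A4, B9, C7, D, E1, F, G21, G6, H, J4, K, L, M16, M7, N, P7, Q2, R9, S5, T, U, V8, W1} — 23 facts.

23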